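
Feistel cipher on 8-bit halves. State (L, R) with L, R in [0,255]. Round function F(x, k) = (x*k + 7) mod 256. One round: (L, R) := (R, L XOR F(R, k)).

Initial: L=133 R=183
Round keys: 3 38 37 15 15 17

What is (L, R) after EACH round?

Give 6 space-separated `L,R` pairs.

Answer: 183,169 169,170 170,48 48,125 125,106 106,108

Derivation:
Round 1 (k=3): L=183 R=169
Round 2 (k=38): L=169 R=170
Round 3 (k=37): L=170 R=48
Round 4 (k=15): L=48 R=125
Round 5 (k=15): L=125 R=106
Round 6 (k=17): L=106 R=108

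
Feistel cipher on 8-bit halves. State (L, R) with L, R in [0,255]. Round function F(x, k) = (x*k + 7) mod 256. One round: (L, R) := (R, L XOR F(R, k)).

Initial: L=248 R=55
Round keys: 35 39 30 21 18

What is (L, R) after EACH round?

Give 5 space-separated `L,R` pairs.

Round 1 (k=35): L=55 R=116
Round 2 (k=39): L=116 R=132
Round 3 (k=30): L=132 R=11
Round 4 (k=21): L=11 R=106
Round 5 (k=18): L=106 R=112

Answer: 55,116 116,132 132,11 11,106 106,112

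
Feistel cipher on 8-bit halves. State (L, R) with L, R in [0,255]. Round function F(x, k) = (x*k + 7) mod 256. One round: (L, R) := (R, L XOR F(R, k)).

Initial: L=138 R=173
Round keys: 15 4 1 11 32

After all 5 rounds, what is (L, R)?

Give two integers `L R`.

Answer: 104 150

Derivation:
Round 1 (k=15): L=173 R=160
Round 2 (k=4): L=160 R=42
Round 3 (k=1): L=42 R=145
Round 4 (k=11): L=145 R=104
Round 5 (k=32): L=104 R=150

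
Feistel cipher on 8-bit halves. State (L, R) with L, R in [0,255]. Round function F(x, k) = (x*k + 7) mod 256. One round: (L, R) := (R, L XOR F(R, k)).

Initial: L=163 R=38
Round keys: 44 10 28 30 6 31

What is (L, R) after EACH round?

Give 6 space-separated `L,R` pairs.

Round 1 (k=44): L=38 R=44
Round 2 (k=10): L=44 R=153
Round 3 (k=28): L=153 R=239
Round 4 (k=30): L=239 R=144
Round 5 (k=6): L=144 R=136
Round 6 (k=31): L=136 R=239

Answer: 38,44 44,153 153,239 239,144 144,136 136,239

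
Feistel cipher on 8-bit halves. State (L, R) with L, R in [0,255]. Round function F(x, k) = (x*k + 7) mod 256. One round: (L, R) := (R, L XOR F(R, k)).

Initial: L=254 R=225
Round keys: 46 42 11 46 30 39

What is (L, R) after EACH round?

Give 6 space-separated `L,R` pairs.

Round 1 (k=46): L=225 R=139
Round 2 (k=42): L=139 R=52
Round 3 (k=11): L=52 R=200
Round 4 (k=46): L=200 R=195
Round 5 (k=30): L=195 R=41
Round 6 (k=39): L=41 R=133

Answer: 225,139 139,52 52,200 200,195 195,41 41,133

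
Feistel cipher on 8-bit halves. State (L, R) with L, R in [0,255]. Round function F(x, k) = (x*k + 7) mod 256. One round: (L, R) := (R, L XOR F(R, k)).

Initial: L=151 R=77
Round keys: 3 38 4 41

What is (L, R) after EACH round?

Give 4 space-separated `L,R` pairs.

Round 1 (k=3): L=77 R=121
Round 2 (k=38): L=121 R=176
Round 3 (k=4): L=176 R=190
Round 4 (k=41): L=190 R=197

Answer: 77,121 121,176 176,190 190,197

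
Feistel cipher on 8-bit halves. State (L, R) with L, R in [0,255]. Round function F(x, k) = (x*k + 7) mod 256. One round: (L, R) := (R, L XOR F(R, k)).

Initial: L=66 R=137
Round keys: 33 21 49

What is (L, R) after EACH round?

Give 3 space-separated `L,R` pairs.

Answer: 137,242 242,104 104,29

Derivation:
Round 1 (k=33): L=137 R=242
Round 2 (k=21): L=242 R=104
Round 3 (k=49): L=104 R=29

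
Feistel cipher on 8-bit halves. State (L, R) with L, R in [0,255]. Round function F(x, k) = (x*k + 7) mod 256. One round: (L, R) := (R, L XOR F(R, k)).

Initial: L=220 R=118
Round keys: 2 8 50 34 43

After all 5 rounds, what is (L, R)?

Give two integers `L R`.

Round 1 (k=2): L=118 R=47
Round 2 (k=8): L=47 R=9
Round 3 (k=50): L=9 R=230
Round 4 (k=34): L=230 R=154
Round 5 (k=43): L=154 R=3

Answer: 154 3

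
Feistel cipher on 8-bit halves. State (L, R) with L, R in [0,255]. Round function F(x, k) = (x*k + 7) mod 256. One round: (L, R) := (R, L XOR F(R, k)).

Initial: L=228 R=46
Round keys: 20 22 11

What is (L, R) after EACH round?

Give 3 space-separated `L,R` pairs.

Answer: 46,123 123,183 183,159

Derivation:
Round 1 (k=20): L=46 R=123
Round 2 (k=22): L=123 R=183
Round 3 (k=11): L=183 R=159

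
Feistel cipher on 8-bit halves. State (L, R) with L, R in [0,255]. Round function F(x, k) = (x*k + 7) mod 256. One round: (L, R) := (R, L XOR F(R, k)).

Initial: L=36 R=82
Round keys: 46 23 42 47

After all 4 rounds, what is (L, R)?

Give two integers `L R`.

Round 1 (k=46): L=82 R=231
Round 2 (k=23): L=231 R=154
Round 3 (k=42): L=154 R=172
Round 4 (k=47): L=172 R=1

Answer: 172 1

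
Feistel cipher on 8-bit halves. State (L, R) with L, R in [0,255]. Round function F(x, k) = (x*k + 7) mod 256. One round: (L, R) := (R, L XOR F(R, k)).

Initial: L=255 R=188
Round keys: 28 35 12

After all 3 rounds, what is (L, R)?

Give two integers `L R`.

Answer: 131 67

Derivation:
Round 1 (k=28): L=188 R=104
Round 2 (k=35): L=104 R=131
Round 3 (k=12): L=131 R=67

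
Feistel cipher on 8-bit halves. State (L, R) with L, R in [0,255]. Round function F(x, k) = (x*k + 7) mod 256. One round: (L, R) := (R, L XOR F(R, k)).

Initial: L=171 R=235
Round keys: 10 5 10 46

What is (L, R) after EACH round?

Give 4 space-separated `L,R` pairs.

Answer: 235,158 158,246 246,61 61,11

Derivation:
Round 1 (k=10): L=235 R=158
Round 2 (k=5): L=158 R=246
Round 3 (k=10): L=246 R=61
Round 4 (k=46): L=61 R=11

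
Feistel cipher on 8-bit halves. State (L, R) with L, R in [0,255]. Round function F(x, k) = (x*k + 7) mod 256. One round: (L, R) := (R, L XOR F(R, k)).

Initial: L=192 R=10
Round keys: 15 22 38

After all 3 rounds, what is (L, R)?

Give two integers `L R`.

Round 1 (k=15): L=10 R=93
Round 2 (k=22): L=93 R=15
Round 3 (k=38): L=15 R=28

Answer: 15 28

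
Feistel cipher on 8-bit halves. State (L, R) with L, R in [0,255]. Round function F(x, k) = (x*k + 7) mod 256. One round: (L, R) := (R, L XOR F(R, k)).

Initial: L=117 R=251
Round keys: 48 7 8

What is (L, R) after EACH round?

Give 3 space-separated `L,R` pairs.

Round 1 (k=48): L=251 R=98
Round 2 (k=7): L=98 R=78
Round 3 (k=8): L=78 R=21

Answer: 251,98 98,78 78,21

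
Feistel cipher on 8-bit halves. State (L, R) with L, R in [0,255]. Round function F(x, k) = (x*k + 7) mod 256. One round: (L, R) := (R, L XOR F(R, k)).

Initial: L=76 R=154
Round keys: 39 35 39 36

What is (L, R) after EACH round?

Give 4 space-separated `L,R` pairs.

Answer: 154,49 49,32 32,214 214,63

Derivation:
Round 1 (k=39): L=154 R=49
Round 2 (k=35): L=49 R=32
Round 3 (k=39): L=32 R=214
Round 4 (k=36): L=214 R=63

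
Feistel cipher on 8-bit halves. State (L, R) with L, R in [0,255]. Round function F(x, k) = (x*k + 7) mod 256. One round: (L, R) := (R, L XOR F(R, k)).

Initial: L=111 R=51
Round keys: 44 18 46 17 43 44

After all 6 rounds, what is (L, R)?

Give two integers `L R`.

Round 1 (k=44): L=51 R=164
Round 2 (k=18): L=164 R=188
Round 3 (k=46): L=188 R=107
Round 4 (k=17): L=107 R=158
Round 5 (k=43): L=158 R=250
Round 6 (k=44): L=250 R=97

Answer: 250 97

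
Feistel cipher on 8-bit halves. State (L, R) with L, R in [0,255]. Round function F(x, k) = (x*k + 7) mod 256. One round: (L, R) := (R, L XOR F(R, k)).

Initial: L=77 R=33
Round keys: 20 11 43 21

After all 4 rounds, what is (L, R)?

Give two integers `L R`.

Answer: 217 204

Derivation:
Round 1 (k=20): L=33 R=214
Round 2 (k=11): L=214 R=24
Round 3 (k=43): L=24 R=217
Round 4 (k=21): L=217 R=204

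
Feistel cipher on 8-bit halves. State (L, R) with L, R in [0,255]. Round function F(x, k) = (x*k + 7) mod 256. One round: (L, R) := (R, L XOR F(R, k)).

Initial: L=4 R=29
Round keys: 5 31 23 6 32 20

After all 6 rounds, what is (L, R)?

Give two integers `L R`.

Round 1 (k=5): L=29 R=156
Round 2 (k=31): L=156 R=246
Round 3 (k=23): L=246 R=189
Round 4 (k=6): L=189 R=131
Round 5 (k=32): L=131 R=218
Round 6 (k=20): L=218 R=140

Answer: 218 140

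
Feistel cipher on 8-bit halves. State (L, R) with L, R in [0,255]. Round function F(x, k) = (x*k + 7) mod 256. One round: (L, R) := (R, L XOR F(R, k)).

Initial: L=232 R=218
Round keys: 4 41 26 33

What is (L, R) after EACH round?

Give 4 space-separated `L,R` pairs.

Round 1 (k=4): L=218 R=135
Round 2 (k=41): L=135 R=124
Round 3 (k=26): L=124 R=24
Round 4 (k=33): L=24 R=99

Answer: 218,135 135,124 124,24 24,99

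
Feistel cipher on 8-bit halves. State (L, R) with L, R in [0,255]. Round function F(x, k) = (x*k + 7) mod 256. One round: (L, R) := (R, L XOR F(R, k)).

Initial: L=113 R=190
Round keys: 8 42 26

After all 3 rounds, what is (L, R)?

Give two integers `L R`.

Round 1 (k=8): L=190 R=134
Round 2 (k=42): L=134 R=189
Round 3 (k=26): L=189 R=191

Answer: 189 191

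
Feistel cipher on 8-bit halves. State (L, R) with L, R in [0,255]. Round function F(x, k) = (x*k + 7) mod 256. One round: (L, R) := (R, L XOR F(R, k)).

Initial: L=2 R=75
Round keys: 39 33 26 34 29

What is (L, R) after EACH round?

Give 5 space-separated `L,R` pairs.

Answer: 75,118 118,118 118,117 117,231 231,71

Derivation:
Round 1 (k=39): L=75 R=118
Round 2 (k=33): L=118 R=118
Round 3 (k=26): L=118 R=117
Round 4 (k=34): L=117 R=231
Round 5 (k=29): L=231 R=71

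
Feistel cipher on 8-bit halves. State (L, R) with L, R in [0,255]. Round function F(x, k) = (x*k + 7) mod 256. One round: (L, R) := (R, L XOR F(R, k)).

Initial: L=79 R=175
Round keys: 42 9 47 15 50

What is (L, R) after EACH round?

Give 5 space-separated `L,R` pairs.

Round 1 (k=42): L=175 R=242
Round 2 (k=9): L=242 R=38
Round 3 (k=47): L=38 R=243
Round 4 (k=15): L=243 R=98
Round 5 (k=50): L=98 R=216

Answer: 175,242 242,38 38,243 243,98 98,216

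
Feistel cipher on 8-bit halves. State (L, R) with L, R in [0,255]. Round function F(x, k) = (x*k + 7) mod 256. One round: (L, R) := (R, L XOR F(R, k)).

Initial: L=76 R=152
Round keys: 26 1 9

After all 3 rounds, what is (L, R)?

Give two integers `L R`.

Answer: 218 138

Derivation:
Round 1 (k=26): L=152 R=59
Round 2 (k=1): L=59 R=218
Round 3 (k=9): L=218 R=138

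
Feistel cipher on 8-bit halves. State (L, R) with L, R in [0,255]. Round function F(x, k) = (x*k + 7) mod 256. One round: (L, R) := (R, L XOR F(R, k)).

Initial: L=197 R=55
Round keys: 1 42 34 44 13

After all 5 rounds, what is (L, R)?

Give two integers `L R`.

Answer: 69 56

Derivation:
Round 1 (k=1): L=55 R=251
Round 2 (k=42): L=251 R=2
Round 3 (k=34): L=2 R=176
Round 4 (k=44): L=176 R=69
Round 5 (k=13): L=69 R=56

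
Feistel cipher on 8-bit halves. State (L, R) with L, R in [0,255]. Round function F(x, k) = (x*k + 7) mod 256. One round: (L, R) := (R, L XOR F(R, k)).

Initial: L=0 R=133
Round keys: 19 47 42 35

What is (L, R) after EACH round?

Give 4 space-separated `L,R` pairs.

Answer: 133,230 230,196 196,201 201,70

Derivation:
Round 1 (k=19): L=133 R=230
Round 2 (k=47): L=230 R=196
Round 3 (k=42): L=196 R=201
Round 4 (k=35): L=201 R=70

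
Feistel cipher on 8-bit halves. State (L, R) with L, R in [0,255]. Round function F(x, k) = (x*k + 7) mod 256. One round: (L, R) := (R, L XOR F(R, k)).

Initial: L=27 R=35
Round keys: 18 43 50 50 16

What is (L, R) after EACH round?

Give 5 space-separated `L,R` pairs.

Answer: 35,102 102,10 10,157 157,187 187,42

Derivation:
Round 1 (k=18): L=35 R=102
Round 2 (k=43): L=102 R=10
Round 3 (k=50): L=10 R=157
Round 4 (k=50): L=157 R=187
Round 5 (k=16): L=187 R=42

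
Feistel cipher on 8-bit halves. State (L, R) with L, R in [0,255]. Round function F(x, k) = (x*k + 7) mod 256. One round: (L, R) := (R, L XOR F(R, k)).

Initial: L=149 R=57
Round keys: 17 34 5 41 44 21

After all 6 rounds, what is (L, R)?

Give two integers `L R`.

Round 1 (k=17): L=57 R=69
Round 2 (k=34): L=69 R=8
Round 3 (k=5): L=8 R=106
Round 4 (k=41): L=106 R=9
Round 5 (k=44): L=9 R=249
Round 6 (k=21): L=249 R=125

Answer: 249 125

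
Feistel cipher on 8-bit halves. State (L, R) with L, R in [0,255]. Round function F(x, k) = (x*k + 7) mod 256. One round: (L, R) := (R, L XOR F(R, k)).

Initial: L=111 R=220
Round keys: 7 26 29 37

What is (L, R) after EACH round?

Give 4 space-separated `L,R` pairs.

Round 1 (k=7): L=220 R=100
Round 2 (k=26): L=100 R=243
Round 3 (k=29): L=243 R=234
Round 4 (k=37): L=234 R=42

Answer: 220,100 100,243 243,234 234,42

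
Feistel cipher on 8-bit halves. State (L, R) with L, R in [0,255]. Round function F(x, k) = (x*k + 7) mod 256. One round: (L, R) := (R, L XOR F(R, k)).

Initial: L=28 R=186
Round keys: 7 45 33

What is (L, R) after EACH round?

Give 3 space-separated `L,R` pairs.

Round 1 (k=7): L=186 R=1
Round 2 (k=45): L=1 R=142
Round 3 (k=33): L=142 R=84

Answer: 186,1 1,142 142,84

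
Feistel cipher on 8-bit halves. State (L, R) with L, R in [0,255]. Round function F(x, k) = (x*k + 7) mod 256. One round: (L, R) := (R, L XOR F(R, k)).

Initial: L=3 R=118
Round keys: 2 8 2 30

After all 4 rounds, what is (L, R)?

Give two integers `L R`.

Answer: 25 4

Derivation:
Round 1 (k=2): L=118 R=240
Round 2 (k=8): L=240 R=241
Round 3 (k=2): L=241 R=25
Round 4 (k=30): L=25 R=4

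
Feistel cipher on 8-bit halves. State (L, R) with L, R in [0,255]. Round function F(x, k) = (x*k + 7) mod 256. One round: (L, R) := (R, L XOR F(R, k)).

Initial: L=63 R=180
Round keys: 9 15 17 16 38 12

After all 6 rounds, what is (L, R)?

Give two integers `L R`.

Round 1 (k=9): L=180 R=100
Round 2 (k=15): L=100 R=87
Round 3 (k=17): L=87 R=170
Round 4 (k=16): L=170 R=240
Round 5 (k=38): L=240 R=13
Round 6 (k=12): L=13 R=83

Answer: 13 83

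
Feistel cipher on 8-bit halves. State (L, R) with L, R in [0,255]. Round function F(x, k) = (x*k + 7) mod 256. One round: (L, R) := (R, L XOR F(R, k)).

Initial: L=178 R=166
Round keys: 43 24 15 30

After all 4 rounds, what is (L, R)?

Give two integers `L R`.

Answer: 53 20

Derivation:
Round 1 (k=43): L=166 R=91
Round 2 (k=24): L=91 R=41
Round 3 (k=15): L=41 R=53
Round 4 (k=30): L=53 R=20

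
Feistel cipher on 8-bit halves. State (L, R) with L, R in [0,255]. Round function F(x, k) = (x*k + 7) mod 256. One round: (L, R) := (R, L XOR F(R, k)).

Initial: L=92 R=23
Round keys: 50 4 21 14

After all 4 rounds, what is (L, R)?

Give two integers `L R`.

Round 1 (k=50): L=23 R=217
Round 2 (k=4): L=217 R=124
Round 3 (k=21): L=124 R=234
Round 4 (k=14): L=234 R=175

Answer: 234 175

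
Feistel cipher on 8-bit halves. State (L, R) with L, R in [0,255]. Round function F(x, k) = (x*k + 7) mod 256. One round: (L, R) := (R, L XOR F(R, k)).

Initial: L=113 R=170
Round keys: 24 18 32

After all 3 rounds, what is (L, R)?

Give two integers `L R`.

Answer: 217 161

Derivation:
Round 1 (k=24): L=170 R=134
Round 2 (k=18): L=134 R=217
Round 3 (k=32): L=217 R=161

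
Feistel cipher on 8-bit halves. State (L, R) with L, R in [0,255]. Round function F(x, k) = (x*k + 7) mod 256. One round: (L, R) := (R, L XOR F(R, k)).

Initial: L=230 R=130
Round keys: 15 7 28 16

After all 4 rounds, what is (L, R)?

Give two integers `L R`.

Answer: 12 153

Derivation:
Round 1 (k=15): L=130 R=67
Round 2 (k=7): L=67 R=94
Round 3 (k=28): L=94 R=12
Round 4 (k=16): L=12 R=153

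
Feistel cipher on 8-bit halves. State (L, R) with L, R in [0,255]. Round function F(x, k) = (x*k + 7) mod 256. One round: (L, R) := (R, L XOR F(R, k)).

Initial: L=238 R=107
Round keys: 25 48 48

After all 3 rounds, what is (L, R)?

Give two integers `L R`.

Round 1 (k=25): L=107 R=148
Round 2 (k=48): L=148 R=172
Round 3 (k=48): L=172 R=211

Answer: 172 211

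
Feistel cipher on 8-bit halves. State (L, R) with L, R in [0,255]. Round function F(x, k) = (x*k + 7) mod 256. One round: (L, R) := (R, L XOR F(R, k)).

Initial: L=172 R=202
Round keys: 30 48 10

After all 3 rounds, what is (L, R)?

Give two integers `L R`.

Answer: 29 54

Derivation:
Round 1 (k=30): L=202 R=31
Round 2 (k=48): L=31 R=29
Round 3 (k=10): L=29 R=54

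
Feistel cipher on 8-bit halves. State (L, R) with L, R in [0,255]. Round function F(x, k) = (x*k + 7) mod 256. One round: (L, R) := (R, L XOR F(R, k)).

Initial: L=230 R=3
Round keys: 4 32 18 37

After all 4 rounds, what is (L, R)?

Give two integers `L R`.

Round 1 (k=4): L=3 R=245
Round 2 (k=32): L=245 R=164
Round 3 (k=18): L=164 R=122
Round 4 (k=37): L=122 R=13

Answer: 122 13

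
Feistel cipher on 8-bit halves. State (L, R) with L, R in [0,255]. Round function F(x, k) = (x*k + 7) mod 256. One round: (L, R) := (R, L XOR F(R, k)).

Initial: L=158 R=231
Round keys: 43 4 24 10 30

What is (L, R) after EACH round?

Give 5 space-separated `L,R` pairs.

Answer: 231,74 74,200 200,141 141,65 65,40

Derivation:
Round 1 (k=43): L=231 R=74
Round 2 (k=4): L=74 R=200
Round 3 (k=24): L=200 R=141
Round 4 (k=10): L=141 R=65
Round 5 (k=30): L=65 R=40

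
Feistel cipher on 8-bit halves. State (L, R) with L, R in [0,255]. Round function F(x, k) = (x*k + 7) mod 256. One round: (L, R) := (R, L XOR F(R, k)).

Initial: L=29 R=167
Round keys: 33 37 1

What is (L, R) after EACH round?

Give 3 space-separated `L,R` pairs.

Round 1 (k=33): L=167 R=147
Round 2 (k=37): L=147 R=225
Round 3 (k=1): L=225 R=123

Answer: 167,147 147,225 225,123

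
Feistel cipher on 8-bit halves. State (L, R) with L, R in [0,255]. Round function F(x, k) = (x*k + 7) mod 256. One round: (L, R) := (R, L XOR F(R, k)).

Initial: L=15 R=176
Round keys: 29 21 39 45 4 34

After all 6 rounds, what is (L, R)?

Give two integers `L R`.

Answer: 143 5

Derivation:
Round 1 (k=29): L=176 R=248
Round 2 (k=21): L=248 R=239
Round 3 (k=39): L=239 R=136
Round 4 (k=45): L=136 R=0
Round 5 (k=4): L=0 R=143
Round 6 (k=34): L=143 R=5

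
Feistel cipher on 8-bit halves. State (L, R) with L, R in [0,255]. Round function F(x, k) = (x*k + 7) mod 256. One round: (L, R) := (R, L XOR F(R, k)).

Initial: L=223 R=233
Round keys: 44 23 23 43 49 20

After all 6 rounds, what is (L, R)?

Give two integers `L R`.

Round 1 (k=44): L=233 R=204
Round 2 (k=23): L=204 R=178
Round 3 (k=23): L=178 R=201
Round 4 (k=43): L=201 R=120
Round 5 (k=49): L=120 R=54
Round 6 (k=20): L=54 R=71

Answer: 54 71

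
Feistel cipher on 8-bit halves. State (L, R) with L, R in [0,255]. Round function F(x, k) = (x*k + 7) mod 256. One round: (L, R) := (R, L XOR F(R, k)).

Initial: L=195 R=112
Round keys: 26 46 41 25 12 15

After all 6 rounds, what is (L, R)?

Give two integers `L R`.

Round 1 (k=26): L=112 R=164
Round 2 (k=46): L=164 R=15
Round 3 (k=41): L=15 R=202
Round 4 (k=25): L=202 R=206
Round 5 (k=12): L=206 R=101
Round 6 (k=15): L=101 R=60

Answer: 101 60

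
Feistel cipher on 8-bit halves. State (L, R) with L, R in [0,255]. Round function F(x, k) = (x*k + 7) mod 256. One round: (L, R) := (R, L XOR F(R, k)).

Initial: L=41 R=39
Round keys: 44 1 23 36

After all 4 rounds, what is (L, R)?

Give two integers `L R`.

Round 1 (k=44): L=39 R=146
Round 2 (k=1): L=146 R=190
Round 3 (k=23): L=190 R=139
Round 4 (k=36): L=139 R=45

Answer: 139 45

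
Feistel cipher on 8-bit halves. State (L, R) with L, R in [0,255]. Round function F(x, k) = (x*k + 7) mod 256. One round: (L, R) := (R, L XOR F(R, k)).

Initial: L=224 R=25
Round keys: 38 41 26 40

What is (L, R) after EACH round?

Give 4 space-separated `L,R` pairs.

Answer: 25,93 93,245 245,180 180,210

Derivation:
Round 1 (k=38): L=25 R=93
Round 2 (k=41): L=93 R=245
Round 3 (k=26): L=245 R=180
Round 4 (k=40): L=180 R=210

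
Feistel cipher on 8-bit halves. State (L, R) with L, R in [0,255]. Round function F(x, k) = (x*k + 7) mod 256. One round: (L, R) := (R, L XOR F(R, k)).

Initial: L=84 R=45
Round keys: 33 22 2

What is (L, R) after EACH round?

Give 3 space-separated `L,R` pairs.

Round 1 (k=33): L=45 R=128
Round 2 (k=22): L=128 R=42
Round 3 (k=2): L=42 R=219

Answer: 45,128 128,42 42,219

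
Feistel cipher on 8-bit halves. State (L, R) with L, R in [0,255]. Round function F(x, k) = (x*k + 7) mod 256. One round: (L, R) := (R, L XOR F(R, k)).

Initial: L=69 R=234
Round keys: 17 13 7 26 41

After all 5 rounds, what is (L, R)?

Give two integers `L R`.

Answer: 202 91

Derivation:
Round 1 (k=17): L=234 R=212
Round 2 (k=13): L=212 R=33
Round 3 (k=7): L=33 R=58
Round 4 (k=26): L=58 R=202
Round 5 (k=41): L=202 R=91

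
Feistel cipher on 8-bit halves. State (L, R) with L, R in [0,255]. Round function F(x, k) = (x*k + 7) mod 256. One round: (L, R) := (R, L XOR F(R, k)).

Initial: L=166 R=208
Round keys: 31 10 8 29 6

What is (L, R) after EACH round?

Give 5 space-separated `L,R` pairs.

Answer: 208,145 145,97 97,158 158,140 140,209

Derivation:
Round 1 (k=31): L=208 R=145
Round 2 (k=10): L=145 R=97
Round 3 (k=8): L=97 R=158
Round 4 (k=29): L=158 R=140
Round 5 (k=6): L=140 R=209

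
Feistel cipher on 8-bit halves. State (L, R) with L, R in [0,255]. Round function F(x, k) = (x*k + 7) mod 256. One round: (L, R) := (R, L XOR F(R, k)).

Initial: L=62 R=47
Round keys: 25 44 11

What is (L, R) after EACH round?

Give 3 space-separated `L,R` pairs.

Round 1 (k=25): L=47 R=160
Round 2 (k=44): L=160 R=168
Round 3 (k=11): L=168 R=159

Answer: 47,160 160,168 168,159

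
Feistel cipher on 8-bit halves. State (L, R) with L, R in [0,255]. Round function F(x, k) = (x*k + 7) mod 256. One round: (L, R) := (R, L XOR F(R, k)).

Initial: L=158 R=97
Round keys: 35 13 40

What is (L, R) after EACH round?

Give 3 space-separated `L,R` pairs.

Answer: 97,212 212,170 170,67

Derivation:
Round 1 (k=35): L=97 R=212
Round 2 (k=13): L=212 R=170
Round 3 (k=40): L=170 R=67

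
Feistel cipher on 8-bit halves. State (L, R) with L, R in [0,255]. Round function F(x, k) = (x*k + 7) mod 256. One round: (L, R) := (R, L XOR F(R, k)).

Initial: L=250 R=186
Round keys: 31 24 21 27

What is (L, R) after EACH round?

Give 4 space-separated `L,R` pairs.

Round 1 (k=31): L=186 R=119
Round 2 (k=24): L=119 R=149
Round 3 (k=21): L=149 R=55
Round 4 (k=27): L=55 R=65

Answer: 186,119 119,149 149,55 55,65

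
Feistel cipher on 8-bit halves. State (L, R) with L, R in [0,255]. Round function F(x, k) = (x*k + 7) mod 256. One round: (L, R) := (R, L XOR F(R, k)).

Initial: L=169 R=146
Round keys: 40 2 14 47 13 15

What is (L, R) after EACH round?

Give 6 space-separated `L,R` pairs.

Answer: 146,126 126,145 145,139 139,29 29,11 11,177

Derivation:
Round 1 (k=40): L=146 R=126
Round 2 (k=2): L=126 R=145
Round 3 (k=14): L=145 R=139
Round 4 (k=47): L=139 R=29
Round 5 (k=13): L=29 R=11
Round 6 (k=15): L=11 R=177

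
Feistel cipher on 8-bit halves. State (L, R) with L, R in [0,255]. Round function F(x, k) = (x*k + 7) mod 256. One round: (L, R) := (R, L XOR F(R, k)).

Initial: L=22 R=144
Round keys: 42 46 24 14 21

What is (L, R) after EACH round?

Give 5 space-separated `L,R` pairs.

Answer: 144,177 177,69 69,206 206,14 14,227

Derivation:
Round 1 (k=42): L=144 R=177
Round 2 (k=46): L=177 R=69
Round 3 (k=24): L=69 R=206
Round 4 (k=14): L=206 R=14
Round 5 (k=21): L=14 R=227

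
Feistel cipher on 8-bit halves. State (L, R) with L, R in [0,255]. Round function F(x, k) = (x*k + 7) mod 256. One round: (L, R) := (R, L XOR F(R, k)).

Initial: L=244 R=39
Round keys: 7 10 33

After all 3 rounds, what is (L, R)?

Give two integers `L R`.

Round 1 (k=7): L=39 R=236
Round 2 (k=10): L=236 R=24
Round 3 (k=33): L=24 R=243

Answer: 24 243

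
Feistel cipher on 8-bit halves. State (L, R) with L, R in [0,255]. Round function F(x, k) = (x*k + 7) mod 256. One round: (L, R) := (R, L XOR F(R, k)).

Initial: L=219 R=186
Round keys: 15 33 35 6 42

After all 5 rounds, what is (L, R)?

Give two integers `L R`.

Answer: 4 37

Derivation:
Round 1 (k=15): L=186 R=54
Round 2 (k=33): L=54 R=71
Round 3 (k=35): L=71 R=138
Round 4 (k=6): L=138 R=4
Round 5 (k=42): L=4 R=37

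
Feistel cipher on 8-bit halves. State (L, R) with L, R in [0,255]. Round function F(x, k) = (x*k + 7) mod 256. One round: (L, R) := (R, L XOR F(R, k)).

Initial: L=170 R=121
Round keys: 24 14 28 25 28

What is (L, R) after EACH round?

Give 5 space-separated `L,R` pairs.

Answer: 121,245 245,20 20,194 194,237 237,49

Derivation:
Round 1 (k=24): L=121 R=245
Round 2 (k=14): L=245 R=20
Round 3 (k=28): L=20 R=194
Round 4 (k=25): L=194 R=237
Round 5 (k=28): L=237 R=49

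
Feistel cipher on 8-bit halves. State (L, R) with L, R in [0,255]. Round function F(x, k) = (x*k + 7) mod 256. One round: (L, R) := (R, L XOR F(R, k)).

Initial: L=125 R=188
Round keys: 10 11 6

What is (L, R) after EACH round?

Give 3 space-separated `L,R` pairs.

Round 1 (k=10): L=188 R=34
Round 2 (k=11): L=34 R=193
Round 3 (k=6): L=193 R=175

Answer: 188,34 34,193 193,175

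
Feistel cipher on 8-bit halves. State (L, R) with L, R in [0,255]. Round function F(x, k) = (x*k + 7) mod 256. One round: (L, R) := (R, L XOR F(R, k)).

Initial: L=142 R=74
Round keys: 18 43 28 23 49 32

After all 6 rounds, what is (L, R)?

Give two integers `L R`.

Answer: 74 150

Derivation:
Round 1 (k=18): L=74 R=181
Round 2 (k=43): L=181 R=36
Round 3 (k=28): L=36 R=66
Round 4 (k=23): L=66 R=209
Round 5 (k=49): L=209 R=74
Round 6 (k=32): L=74 R=150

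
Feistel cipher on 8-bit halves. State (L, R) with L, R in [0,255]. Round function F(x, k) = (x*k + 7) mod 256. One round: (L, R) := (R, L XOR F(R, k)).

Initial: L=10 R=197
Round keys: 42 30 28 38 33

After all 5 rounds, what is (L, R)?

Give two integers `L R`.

Round 1 (k=42): L=197 R=83
Round 2 (k=30): L=83 R=4
Round 3 (k=28): L=4 R=36
Round 4 (k=38): L=36 R=91
Round 5 (k=33): L=91 R=230

Answer: 91 230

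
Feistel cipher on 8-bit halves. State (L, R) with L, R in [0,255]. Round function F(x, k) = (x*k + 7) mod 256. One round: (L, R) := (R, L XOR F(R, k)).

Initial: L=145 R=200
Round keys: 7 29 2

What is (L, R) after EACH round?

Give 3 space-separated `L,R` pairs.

Round 1 (k=7): L=200 R=238
Round 2 (k=29): L=238 R=53
Round 3 (k=2): L=53 R=159

Answer: 200,238 238,53 53,159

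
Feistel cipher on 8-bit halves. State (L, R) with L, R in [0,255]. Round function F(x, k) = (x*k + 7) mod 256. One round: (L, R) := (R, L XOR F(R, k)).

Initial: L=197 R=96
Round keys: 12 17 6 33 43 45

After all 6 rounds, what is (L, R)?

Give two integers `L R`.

Answer: 211 113

Derivation:
Round 1 (k=12): L=96 R=66
Round 2 (k=17): L=66 R=9
Round 3 (k=6): L=9 R=127
Round 4 (k=33): L=127 R=111
Round 5 (k=43): L=111 R=211
Round 6 (k=45): L=211 R=113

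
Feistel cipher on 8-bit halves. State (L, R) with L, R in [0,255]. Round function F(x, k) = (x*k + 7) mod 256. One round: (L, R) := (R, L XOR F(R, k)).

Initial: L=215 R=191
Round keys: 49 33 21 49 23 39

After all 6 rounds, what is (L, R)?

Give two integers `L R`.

Answer: 193 187

Derivation:
Round 1 (k=49): L=191 R=65
Round 2 (k=33): L=65 R=215
Round 3 (k=21): L=215 R=235
Round 4 (k=49): L=235 R=213
Round 5 (k=23): L=213 R=193
Round 6 (k=39): L=193 R=187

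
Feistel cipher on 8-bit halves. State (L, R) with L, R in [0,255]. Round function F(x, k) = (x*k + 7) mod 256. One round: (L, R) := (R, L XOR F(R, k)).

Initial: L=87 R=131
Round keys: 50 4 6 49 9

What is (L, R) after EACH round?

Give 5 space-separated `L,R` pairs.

Answer: 131,202 202,172 172,197 197,16 16,82

Derivation:
Round 1 (k=50): L=131 R=202
Round 2 (k=4): L=202 R=172
Round 3 (k=6): L=172 R=197
Round 4 (k=49): L=197 R=16
Round 5 (k=9): L=16 R=82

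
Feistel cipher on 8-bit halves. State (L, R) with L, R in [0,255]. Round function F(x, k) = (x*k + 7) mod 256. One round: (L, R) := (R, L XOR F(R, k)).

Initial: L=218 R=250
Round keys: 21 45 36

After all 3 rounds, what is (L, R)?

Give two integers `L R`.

Answer: 100 68

Derivation:
Round 1 (k=21): L=250 R=83
Round 2 (k=45): L=83 R=100
Round 3 (k=36): L=100 R=68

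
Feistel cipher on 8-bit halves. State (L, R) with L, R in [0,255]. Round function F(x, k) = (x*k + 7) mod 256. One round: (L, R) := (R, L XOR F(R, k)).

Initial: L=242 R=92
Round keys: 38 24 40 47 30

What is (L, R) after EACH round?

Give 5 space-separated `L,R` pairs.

Answer: 92,93 93,227 227,34 34,166 166,89

Derivation:
Round 1 (k=38): L=92 R=93
Round 2 (k=24): L=93 R=227
Round 3 (k=40): L=227 R=34
Round 4 (k=47): L=34 R=166
Round 5 (k=30): L=166 R=89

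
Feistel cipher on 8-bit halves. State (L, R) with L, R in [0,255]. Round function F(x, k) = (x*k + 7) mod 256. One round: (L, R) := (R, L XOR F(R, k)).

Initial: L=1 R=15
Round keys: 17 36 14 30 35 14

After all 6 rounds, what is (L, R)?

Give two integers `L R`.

Answer: 48 28

Derivation:
Round 1 (k=17): L=15 R=7
Round 2 (k=36): L=7 R=12
Round 3 (k=14): L=12 R=168
Round 4 (k=30): L=168 R=187
Round 5 (k=35): L=187 R=48
Round 6 (k=14): L=48 R=28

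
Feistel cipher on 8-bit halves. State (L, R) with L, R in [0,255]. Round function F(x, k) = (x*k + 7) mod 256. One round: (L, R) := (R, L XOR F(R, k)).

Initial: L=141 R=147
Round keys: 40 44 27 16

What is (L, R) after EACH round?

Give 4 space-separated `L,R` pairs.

Answer: 147,114 114,12 12,57 57,155

Derivation:
Round 1 (k=40): L=147 R=114
Round 2 (k=44): L=114 R=12
Round 3 (k=27): L=12 R=57
Round 4 (k=16): L=57 R=155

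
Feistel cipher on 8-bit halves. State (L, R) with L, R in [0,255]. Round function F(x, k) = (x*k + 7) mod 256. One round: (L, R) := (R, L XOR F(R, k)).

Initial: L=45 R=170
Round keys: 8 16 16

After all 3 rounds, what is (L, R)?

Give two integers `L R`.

Answer: 13 173

Derivation:
Round 1 (k=8): L=170 R=122
Round 2 (k=16): L=122 R=13
Round 3 (k=16): L=13 R=173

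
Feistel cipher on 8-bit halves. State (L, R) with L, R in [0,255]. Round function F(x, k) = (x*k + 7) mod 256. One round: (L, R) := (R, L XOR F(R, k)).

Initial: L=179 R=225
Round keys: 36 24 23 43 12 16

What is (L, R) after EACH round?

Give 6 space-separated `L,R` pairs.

Answer: 225,24 24,166 166,233 233,140 140,126 126,107

Derivation:
Round 1 (k=36): L=225 R=24
Round 2 (k=24): L=24 R=166
Round 3 (k=23): L=166 R=233
Round 4 (k=43): L=233 R=140
Round 5 (k=12): L=140 R=126
Round 6 (k=16): L=126 R=107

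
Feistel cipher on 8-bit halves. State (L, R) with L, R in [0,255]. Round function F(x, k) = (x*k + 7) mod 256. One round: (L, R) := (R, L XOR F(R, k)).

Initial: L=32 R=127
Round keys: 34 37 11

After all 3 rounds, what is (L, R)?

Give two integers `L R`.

Round 1 (k=34): L=127 R=197
Round 2 (k=37): L=197 R=255
Round 3 (k=11): L=255 R=57

Answer: 255 57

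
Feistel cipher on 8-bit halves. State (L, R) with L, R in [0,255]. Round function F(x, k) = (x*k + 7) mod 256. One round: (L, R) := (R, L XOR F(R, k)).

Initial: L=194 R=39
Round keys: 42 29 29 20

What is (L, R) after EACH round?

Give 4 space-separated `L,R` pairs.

Round 1 (k=42): L=39 R=175
Round 2 (k=29): L=175 R=253
Round 3 (k=29): L=253 R=31
Round 4 (k=20): L=31 R=142

Answer: 39,175 175,253 253,31 31,142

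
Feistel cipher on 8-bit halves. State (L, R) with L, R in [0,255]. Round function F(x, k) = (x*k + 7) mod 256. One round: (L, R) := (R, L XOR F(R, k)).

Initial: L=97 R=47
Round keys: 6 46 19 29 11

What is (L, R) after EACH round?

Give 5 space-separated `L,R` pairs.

Round 1 (k=6): L=47 R=64
Round 2 (k=46): L=64 R=168
Round 3 (k=19): L=168 R=63
Round 4 (k=29): L=63 R=130
Round 5 (k=11): L=130 R=162

Answer: 47,64 64,168 168,63 63,130 130,162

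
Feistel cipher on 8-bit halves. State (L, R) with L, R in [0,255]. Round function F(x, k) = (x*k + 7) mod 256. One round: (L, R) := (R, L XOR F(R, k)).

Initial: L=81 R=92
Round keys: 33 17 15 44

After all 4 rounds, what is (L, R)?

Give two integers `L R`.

Answer: 96 2

Derivation:
Round 1 (k=33): L=92 R=178
Round 2 (k=17): L=178 R=133
Round 3 (k=15): L=133 R=96
Round 4 (k=44): L=96 R=2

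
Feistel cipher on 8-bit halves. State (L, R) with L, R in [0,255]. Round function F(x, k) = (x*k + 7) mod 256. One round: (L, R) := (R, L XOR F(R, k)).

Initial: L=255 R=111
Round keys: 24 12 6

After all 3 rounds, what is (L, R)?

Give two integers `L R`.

Answer: 168 103

Derivation:
Round 1 (k=24): L=111 R=144
Round 2 (k=12): L=144 R=168
Round 3 (k=6): L=168 R=103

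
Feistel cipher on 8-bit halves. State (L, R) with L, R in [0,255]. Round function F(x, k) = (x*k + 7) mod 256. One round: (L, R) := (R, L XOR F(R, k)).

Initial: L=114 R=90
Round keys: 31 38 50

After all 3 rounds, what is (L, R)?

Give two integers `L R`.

Round 1 (k=31): L=90 R=159
Round 2 (k=38): L=159 R=251
Round 3 (k=50): L=251 R=146

Answer: 251 146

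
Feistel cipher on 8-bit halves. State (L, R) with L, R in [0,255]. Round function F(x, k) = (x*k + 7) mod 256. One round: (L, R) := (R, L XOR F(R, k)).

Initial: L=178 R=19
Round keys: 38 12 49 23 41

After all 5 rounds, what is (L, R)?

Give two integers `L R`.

Round 1 (k=38): L=19 R=107
Round 2 (k=12): L=107 R=24
Round 3 (k=49): L=24 R=244
Round 4 (k=23): L=244 R=235
Round 5 (k=41): L=235 R=94

Answer: 235 94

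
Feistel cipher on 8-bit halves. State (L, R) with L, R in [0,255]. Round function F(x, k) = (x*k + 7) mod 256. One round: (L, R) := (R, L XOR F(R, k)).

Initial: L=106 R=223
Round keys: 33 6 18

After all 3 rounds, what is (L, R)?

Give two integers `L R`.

Round 1 (k=33): L=223 R=172
Round 2 (k=6): L=172 R=208
Round 3 (k=18): L=208 R=11

Answer: 208 11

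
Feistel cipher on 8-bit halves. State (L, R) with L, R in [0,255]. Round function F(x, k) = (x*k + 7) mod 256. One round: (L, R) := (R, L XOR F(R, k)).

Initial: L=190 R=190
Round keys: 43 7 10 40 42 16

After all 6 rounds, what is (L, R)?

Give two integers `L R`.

Round 1 (k=43): L=190 R=79
Round 2 (k=7): L=79 R=142
Round 3 (k=10): L=142 R=220
Round 4 (k=40): L=220 R=233
Round 5 (k=42): L=233 R=157
Round 6 (k=16): L=157 R=62

Answer: 157 62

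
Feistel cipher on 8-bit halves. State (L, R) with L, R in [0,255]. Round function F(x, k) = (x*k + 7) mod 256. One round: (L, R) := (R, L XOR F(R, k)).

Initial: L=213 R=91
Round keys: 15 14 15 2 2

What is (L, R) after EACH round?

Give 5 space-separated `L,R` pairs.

Round 1 (k=15): L=91 R=137
Round 2 (k=14): L=137 R=222
Round 3 (k=15): L=222 R=128
Round 4 (k=2): L=128 R=217
Round 5 (k=2): L=217 R=57

Answer: 91,137 137,222 222,128 128,217 217,57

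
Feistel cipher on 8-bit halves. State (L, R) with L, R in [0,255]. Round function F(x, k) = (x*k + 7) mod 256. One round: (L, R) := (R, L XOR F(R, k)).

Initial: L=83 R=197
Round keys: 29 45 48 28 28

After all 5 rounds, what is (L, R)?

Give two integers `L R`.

Round 1 (k=29): L=197 R=11
Round 2 (k=45): L=11 R=51
Round 3 (k=48): L=51 R=156
Round 4 (k=28): L=156 R=36
Round 5 (k=28): L=36 R=107

Answer: 36 107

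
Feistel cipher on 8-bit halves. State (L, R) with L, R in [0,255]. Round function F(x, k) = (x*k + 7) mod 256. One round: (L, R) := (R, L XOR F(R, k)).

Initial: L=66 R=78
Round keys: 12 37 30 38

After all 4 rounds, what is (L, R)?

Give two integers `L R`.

Answer: 86 205

Derivation:
Round 1 (k=12): L=78 R=237
Round 2 (k=37): L=237 R=6
Round 3 (k=30): L=6 R=86
Round 4 (k=38): L=86 R=205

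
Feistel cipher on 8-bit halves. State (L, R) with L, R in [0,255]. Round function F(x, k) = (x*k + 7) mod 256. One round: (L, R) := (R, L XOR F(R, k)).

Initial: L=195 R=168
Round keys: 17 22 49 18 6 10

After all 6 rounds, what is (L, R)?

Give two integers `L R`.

Answer: 221 133

Derivation:
Round 1 (k=17): L=168 R=236
Round 2 (k=22): L=236 R=231
Round 3 (k=49): L=231 R=210
Round 4 (k=18): L=210 R=44
Round 5 (k=6): L=44 R=221
Round 6 (k=10): L=221 R=133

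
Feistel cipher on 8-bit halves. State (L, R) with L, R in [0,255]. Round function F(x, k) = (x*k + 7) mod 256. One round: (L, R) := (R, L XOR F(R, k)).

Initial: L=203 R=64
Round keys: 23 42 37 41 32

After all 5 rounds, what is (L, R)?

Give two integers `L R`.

Answer: 90 233

Derivation:
Round 1 (k=23): L=64 R=12
Round 2 (k=42): L=12 R=191
Round 3 (k=37): L=191 R=174
Round 4 (k=41): L=174 R=90
Round 5 (k=32): L=90 R=233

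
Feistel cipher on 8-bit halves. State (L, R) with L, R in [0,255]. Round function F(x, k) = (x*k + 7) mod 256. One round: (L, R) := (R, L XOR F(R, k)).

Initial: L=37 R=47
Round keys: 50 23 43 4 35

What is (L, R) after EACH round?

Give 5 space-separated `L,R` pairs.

Round 1 (k=50): L=47 R=16
Round 2 (k=23): L=16 R=88
Round 3 (k=43): L=88 R=223
Round 4 (k=4): L=223 R=219
Round 5 (k=35): L=219 R=39

Answer: 47,16 16,88 88,223 223,219 219,39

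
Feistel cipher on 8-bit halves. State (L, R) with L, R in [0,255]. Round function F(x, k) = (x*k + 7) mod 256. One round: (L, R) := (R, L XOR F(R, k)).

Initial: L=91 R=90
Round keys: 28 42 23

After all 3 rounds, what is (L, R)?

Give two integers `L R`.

Answer: 245 142

Derivation:
Round 1 (k=28): L=90 R=132
Round 2 (k=42): L=132 R=245
Round 3 (k=23): L=245 R=142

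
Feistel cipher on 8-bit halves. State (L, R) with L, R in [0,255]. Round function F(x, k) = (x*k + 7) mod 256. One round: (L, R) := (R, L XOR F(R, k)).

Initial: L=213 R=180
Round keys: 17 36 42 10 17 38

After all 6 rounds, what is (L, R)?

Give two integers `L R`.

Round 1 (k=17): L=180 R=46
Round 2 (k=36): L=46 R=203
Round 3 (k=42): L=203 R=123
Round 4 (k=10): L=123 R=30
Round 5 (k=17): L=30 R=126
Round 6 (k=38): L=126 R=165

Answer: 126 165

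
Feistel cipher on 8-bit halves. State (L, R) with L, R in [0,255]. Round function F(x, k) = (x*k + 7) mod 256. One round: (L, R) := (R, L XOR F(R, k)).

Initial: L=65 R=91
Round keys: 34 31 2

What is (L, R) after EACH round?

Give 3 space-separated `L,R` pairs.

Answer: 91,92 92,112 112,187

Derivation:
Round 1 (k=34): L=91 R=92
Round 2 (k=31): L=92 R=112
Round 3 (k=2): L=112 R=187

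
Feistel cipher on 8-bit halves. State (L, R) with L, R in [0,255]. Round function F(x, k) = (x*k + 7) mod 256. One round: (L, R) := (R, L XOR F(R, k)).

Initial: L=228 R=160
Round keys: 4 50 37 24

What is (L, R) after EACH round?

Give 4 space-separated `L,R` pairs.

Answer: 160,99 99,253 253,251 251,114

Derivation:
Round 1 (k=4): L=160 R=99
Round 2 (k=50): L=99 R=253
Round 3 (k=37): L=253 R=251
Round 4 (k=24): L=251 R=114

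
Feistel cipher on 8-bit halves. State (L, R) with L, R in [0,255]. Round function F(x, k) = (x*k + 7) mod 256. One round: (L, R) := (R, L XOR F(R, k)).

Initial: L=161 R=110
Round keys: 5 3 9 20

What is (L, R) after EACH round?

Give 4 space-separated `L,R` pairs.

Answer: 110,140 140,197 197,120 120,162

Derivation:
Round 1 (k=5): L=110 R=140
Round 2 (k=3): L=140 R=197
Round 3 (k=9): L=197 R=120
Round 4 (k=20): L=120 R=162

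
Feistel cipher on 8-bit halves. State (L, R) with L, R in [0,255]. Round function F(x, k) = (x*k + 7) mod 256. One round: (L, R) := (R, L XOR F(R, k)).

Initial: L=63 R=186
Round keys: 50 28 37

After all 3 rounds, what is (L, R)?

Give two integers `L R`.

Round 1 (k=50): L=186 R=100
Round 2 (k=28): L=100 R=77
Round 3 (k=37): L=77 R=76

Answer: 77 76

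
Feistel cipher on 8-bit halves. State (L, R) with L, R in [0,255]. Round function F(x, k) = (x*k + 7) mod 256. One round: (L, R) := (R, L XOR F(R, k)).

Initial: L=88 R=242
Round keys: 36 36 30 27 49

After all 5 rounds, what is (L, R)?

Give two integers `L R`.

Answer: 220 177

Derivation:
Round 1 (k=36): L=242 R=87
Round 2 (k=36): L=87 R=177
Round 3 (k=30): L=177 R=146
Round 4 (k=27): L=146 R=220
Round 5 (k=49): L=220 R=177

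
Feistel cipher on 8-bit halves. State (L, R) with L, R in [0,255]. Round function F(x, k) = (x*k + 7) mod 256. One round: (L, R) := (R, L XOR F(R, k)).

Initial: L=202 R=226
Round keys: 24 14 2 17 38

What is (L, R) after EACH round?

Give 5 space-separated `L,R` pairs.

Answer: 226,253 253,63 63,120 120,192 192,255

Derivation:
Round 1 (k=24): L=226 R=253
Round 2 (k=14): L=253 R=63
Round 3 (k=2): L=63 R=120
Round 4 (k=17): L=120 R=192
Round 5 (k=38): L=192 R=255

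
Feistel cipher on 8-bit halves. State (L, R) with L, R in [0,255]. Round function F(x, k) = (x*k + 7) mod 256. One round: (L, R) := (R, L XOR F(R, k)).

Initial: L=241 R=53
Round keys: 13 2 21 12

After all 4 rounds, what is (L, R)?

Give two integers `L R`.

Answer: 106 83

Derivation:
Round 1 (k=13): L=53 R=73
Round 2 (k=2): L=73 R=172
Round 3 (k=21): L=172 R=106
Round 4 (k=12): L=106 R=83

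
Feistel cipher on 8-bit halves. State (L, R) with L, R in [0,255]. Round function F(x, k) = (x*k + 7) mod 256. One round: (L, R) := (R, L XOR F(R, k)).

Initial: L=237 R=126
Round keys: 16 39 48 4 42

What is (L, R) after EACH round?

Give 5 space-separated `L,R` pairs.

Answer: 126,10 10,243 243,157 157,136 136,202

Derivation:
Round 1 (k=16): L=126 R=10
Round 2 (k=39): L=10 R=243
Round 3 (k=48): L=243 R=157
Round 4 (k=4): L=157 R=136
Round 5 (k=42): L=136 R=202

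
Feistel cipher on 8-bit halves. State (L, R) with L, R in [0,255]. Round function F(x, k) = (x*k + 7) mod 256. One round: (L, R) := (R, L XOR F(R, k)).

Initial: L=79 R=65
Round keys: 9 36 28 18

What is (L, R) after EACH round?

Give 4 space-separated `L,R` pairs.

Answer: 65,31 31,34 34,160 160,101

Derivation:
Round 1 (k=9): L=65 R=31
Round 2 (k=36): L=31 R=34
Round 3 (k=28): L=34 R=160
Round 4 (k=18): L=160 R=101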